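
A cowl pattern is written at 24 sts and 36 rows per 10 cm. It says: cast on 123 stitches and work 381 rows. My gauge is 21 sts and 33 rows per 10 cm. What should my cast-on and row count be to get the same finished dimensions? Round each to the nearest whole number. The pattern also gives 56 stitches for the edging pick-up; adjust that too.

Stitches: 123 × 21/24 = 107.62 → 108.
Rows: 381 × 33/36 = 349.25 → 349.
edging pick-up: 56 × 21/24 = 49.00 → 49.

Cast on 108 stitches; work 349 rows; edging pick-up 49 stitches.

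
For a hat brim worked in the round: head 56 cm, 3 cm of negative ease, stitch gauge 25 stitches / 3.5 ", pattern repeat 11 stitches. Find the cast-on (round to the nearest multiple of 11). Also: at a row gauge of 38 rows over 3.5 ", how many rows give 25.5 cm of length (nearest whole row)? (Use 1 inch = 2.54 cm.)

Finished = 56 − 3 = 53 cm.
53 cm × 1/2.54 = 20.87 inches.
25/3.5 = 7.143 sts per in; 20.87 × 7.143 = 149.04 sts.
Nearest multiple of 11 → 154.
25.5 cm = 10.04 inches; × 10.857 = 109.00 → 109 rows.

Cast on 154 stitches; work 109 rows.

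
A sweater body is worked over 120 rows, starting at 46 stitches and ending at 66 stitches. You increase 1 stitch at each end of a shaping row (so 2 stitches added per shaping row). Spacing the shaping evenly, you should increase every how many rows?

Stitches to add: |66 − 46| = 20.
Shaping rows needed: 20 / 2 = 10.
120 rows / 10 = every 12 rows.

Increase every 12th row.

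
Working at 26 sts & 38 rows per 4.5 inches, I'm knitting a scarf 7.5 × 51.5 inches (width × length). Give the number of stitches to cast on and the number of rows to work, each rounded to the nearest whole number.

Stitch gauge = 26/4.5 = 5.778 sts/in; 7.5 × 5.778 = 43.33 → 43 sts.
Row gauge = 38/4.5 = 8.444 rows/in; 51.5 × 8.444 = 434.89 → 435 rows.

Cast on 43 stitches and work 435 rows.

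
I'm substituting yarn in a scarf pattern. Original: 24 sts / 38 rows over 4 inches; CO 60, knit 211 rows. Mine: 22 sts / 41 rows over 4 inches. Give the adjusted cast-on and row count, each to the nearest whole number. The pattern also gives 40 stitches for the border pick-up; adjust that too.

Stitches: 60 × 22/24 = 55.00 → 55.
Rows: 211 × 41/38 = 227.66 → 228.
border pick-up: 40 × 22/24 = 36.67 → 37.

Cast on 55 stitches; work 228 rows; border pick-up 37 stitches.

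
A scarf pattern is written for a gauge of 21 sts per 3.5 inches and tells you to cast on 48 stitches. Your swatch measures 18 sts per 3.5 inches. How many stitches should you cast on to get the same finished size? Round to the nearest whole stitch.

Scale factor = 18 / 21 = 0.857.
48 × 18 / 21 = 41.14 sts.
→ 41 sts.

41 stitches.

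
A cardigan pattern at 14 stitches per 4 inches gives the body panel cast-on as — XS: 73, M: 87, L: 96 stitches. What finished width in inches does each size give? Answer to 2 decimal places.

XS 20.86 inches; M 24.86 inches; L 27.43 inches.

14/4 = 3.5 sts per in.
XS: 73 / 3.5 = 20.857 → 20.86 in.
M: 87 / 3.5 = 24.857 → 24.86 in.
L: 96 / 3.5 = 27.429 → 27.43 in.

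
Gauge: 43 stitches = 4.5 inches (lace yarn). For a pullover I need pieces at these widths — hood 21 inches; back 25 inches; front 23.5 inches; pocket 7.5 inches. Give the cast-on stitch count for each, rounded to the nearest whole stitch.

hood 201; back 239; front 225; pocket 72.

Rate = 43/4.5 = 9.556 sts per in.
hood: 21 × 9.556 = 200.67 → 201.
back: 25 × 9.556 = 238.89 → 239.
front: 23.5 × 9.556 = 224.56 → 225.
pocket: 7.5 × 9.556 = 71.67 → 72.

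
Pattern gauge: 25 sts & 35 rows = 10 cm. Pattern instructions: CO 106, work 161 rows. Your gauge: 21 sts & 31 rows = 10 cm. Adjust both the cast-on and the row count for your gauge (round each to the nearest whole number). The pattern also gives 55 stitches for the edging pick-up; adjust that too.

Stitches: 106 × 21/25 = 89.04 → 89.
Rows: 161 × 31/35 = 142.60 → 143.
edging pick-up: 55 × 21/25 = 46.20 → 46.

Cast on 89 stitches; work 143 rows; edging pick-up 46 stitches.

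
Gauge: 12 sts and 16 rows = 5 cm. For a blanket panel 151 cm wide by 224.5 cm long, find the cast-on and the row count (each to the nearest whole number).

Cast on 362 stitches and work 718 rows.

Stitch gauge = 12/5 = 2.4 sts/cm; 151 × 2.4 = 362.40 → 362 sts.
Row gauge = 16/5 = 3.2 rows/cm; 224.5 × 3.2 = 718.40 → 718 rows.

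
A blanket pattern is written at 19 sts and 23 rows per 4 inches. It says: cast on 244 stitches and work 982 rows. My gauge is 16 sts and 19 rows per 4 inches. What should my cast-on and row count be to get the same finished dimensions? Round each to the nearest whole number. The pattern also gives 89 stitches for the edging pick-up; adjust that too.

Stitches: 244 × 16/19 = 205.47 → 205.
Rows: 982 × 19/23 = 811.22 → 811.
edging pick-up: 89 × 16/19 = 74.95 → 75.

Cast on 205 stitches; work 811 rows; edging pick-up 75 stitches.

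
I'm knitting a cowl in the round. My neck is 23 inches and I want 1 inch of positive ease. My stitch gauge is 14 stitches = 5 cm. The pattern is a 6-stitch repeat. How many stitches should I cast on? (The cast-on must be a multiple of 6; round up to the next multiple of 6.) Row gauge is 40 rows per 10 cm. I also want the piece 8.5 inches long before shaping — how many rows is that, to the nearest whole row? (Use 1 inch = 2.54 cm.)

Cast on 174 stitches; work 86 rows.

Finished = 23 + 1 = 24 inches.
24 inches × 2.54 = 60.96 cm.
14/5 = 2.8 sts per cm; 60.96 × 2.8 = 170.69 sts.
Next multiple of 6 → 174.
8.5 inches = 21.59 cm; × 4 = 86.36 → 86 rows.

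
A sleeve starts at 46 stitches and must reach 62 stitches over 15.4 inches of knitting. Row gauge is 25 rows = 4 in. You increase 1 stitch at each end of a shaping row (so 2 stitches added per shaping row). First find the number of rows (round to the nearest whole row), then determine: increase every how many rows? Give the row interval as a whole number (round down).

Increase every 12th row.

Rows = 15.4 × 6.25 = 96.2 → 96 rows.
Stitches to add: 16 → 8 shaping rows (at 2 st each).
96 / 8 = 12.00 → every 12 rows.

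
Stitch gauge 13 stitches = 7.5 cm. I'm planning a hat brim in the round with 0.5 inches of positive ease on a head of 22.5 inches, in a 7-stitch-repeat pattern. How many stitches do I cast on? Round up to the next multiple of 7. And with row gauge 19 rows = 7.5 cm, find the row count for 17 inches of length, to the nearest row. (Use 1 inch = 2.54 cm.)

Finished = 22.5 + 0.5 = 23 inches.
23 inches × 2.54 = 58.42 cm.
13/7.5 = 1.733 sts per cm; 58.42 × 1.733 = 101.26 sts.
Next multiple of 7 → 105.
17 inches = 43.18 cm; × 2.533 = 109.39 → 109 rows.

Cast on 105 stitches; work 109 rows.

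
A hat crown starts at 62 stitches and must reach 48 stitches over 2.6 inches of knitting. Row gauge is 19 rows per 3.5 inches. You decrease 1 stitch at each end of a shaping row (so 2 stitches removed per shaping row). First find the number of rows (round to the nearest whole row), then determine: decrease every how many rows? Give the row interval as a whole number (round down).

Decrease every 2nd row.

Rows = 2.6 × 5.429 = 14.1 → 14 rows.
Stitches to remove: 14 → 7 shaping rows (at 2 st each).
14 / 7 = 2.00 → every 2 rows.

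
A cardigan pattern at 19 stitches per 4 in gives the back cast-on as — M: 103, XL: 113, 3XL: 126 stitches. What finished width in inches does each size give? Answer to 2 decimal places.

M 21.68 inches; XL 23.79 inches; 3XL 26.53 inches.

19/4 = 4.75 sts per in.
M: 103 / 4.75 = 21.684 → 21.68 in.
XL: 113 / 4.75 = 23.789 → 23.79 in.
3XL: 126 / 4.75 = 26.526 → 26.53 in.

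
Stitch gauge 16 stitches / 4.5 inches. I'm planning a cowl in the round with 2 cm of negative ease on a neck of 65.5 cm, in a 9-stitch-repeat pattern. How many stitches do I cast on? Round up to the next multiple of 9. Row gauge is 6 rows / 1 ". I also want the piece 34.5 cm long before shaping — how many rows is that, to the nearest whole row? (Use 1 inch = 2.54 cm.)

Cast on 90 stitches; work 81 rows.

Finished = 65.5 − 2 = 63.5 cm.
63.5 cm × 1/2.54 = 25.00 inches.
16/4.5 = 3.556 sts per in; 25.00 × 3.556 = 88.89 sts.
Next multiple of 9 → 90.
34.5 cm = 13.58 inches; × 6 = 81.50 → 81 rows.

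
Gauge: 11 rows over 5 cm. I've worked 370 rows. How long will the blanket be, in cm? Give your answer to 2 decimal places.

11 rows / 5 cm = 2.2 rows per cm.
370 / 2.2 = 168.182 cm.

168.18 cm.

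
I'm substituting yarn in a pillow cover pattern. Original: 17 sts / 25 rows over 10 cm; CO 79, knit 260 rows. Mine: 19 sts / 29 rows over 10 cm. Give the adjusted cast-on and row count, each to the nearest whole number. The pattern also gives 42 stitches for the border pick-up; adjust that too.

Cast on 88 stitches; work 302 rows; border pick-up 47 stitches.

Stitches: 79 × 19/17 = 88.29 → 88.
Rows: 260 × 29/25 = 301.60 → 302.
border pick-up: 42 × 19/17 = 46.94 → 47.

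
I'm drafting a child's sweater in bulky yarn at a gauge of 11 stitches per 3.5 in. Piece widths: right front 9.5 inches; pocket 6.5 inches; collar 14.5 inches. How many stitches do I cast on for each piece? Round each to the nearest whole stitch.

right front 30; pocket 20; collar 46.

Rate = 11/3.5 = 3.143 sts per in.
right front: 9.5 × 3.143 = 29.86 → 30.
pocket: 6.5 × 3.143 = 20.43 → 20.
collar: 14.5 × 3.143 = 45.57 → 46.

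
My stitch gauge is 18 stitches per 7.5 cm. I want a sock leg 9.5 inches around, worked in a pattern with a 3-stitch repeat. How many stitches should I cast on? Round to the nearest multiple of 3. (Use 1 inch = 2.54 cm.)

CO 57 sts.

9.5 in = 9.5 × 2.54 = 24.13 cm.
18 / 7.5 = 2.4 sts/cm.
24.13 × 2.4 = 57.91 sts.
→ 57.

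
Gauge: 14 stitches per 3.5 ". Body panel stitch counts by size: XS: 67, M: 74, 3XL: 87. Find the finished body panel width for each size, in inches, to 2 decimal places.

XS 16.75 inches; M 18.50 inches; 3XL 21.75 inches.

14/3.5 = 4 sts per in.
XS: 67 / 4 = 16.750 → 16.75 in.
M: 74 / 4 = 18.500 → 18.50 in.
3XL: 87 / 4 = 21.750 → 21.75 in.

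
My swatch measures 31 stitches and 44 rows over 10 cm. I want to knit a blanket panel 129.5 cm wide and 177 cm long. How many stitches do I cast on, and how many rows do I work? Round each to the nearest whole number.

Cast on 401 stitches and work 779 rows.

Stitch gauge = 31/10 = 3.1 sts/cm; 129.5 × 3.1 = 401.45 → 401 sts.
Row gauge = 44/10 = 4.4 rows/cm; 177 × 4.4 = 778.80 → 779 rows.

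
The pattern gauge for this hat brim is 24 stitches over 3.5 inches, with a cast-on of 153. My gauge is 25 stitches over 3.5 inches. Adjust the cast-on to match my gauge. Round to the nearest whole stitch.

Scale factor = 25 / 24 = 1.042.
153 × 25 / 24 = 159.38 sts.
→ 159 sts.

Cast on 159 stitches.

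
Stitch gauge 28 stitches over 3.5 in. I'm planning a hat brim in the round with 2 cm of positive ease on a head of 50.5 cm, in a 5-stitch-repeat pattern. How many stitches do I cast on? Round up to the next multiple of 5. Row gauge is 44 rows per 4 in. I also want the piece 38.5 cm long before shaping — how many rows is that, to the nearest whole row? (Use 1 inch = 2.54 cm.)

Cast on 170 stitches; work 167 rows.

Finished = 50.5 + 2 = 52.5 cm.
52.5 cm × 1/2.54 = 20.67 inches.
28/3.5 = 8 sts per in; 20.67 × 8 = 165.35 sts.
Next multiple of 5 → 170.
38.5 cm = 15.16 inches; × 11 = 166.73 → 167 rows.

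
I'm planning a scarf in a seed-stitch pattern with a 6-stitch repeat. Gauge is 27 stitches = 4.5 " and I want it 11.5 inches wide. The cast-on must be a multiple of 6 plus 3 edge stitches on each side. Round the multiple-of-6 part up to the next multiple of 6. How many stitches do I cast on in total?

27 / 4.5 = 6 sts per inch.
11.5 × 6 = 69.00 sts.
Less 6 edge sts → 63.00 for the repeat.
Next multiple of 6: 66.
Add back 6 edge sts → 72.

72 stitches.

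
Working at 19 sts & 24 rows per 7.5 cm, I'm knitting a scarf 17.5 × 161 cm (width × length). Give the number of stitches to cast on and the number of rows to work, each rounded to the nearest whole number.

Cast on 44 stitches and work 515 rows.

Stitch gauge = 19/7.5 = 2.533 sts/cm; 17.5 × 2.533 = 44.33 → 44 sts.
Row gauge = 24/7.5 = 3.2 rows/cm; 161 × 3.2 = 515.20 → 515 rows.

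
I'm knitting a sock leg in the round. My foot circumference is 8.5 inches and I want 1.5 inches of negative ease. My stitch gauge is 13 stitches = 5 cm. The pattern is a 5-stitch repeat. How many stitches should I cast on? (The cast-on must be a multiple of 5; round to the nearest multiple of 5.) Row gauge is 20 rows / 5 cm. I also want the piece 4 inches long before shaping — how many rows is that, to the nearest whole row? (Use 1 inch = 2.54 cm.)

Cast on 45 stitches; work 41 rows.

Finished = 8.5 − 1.5 = 7 inches.
7 inches × 2.54 = 17.78 cm.
13/5 = 2.6 sts per cm; 17.78 × 2.6 = 46.23 sts.
Nearest multiple of 5 → 45.
4 inches = 10.16 cm; × 4 = 40.64 → 41 rows.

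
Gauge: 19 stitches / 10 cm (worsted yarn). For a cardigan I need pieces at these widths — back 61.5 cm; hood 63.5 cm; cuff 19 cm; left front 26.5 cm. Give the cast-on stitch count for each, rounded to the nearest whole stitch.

back 117; hood 121; cuff 36; left front 50.

Rate = 19/10 = 1.9 sts per cm.
back: 61.5 × 1.9 = 116.85 → 117.
hood: 63.5 × 1.9 = 120.65 → 121.
cuff: 19 × 1.9 = 36.10 → 36.
left front: 26.5 × 1.9 = 50.35 → 50.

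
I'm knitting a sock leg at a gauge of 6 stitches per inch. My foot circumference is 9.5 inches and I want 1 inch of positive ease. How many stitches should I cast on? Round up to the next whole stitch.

Cast on 63 stitches.

Finished = 9.5 + 1 = 10.5 in.
6 / 1 = 6 sts per inch.
10.50 × 6 = 63.00 sts.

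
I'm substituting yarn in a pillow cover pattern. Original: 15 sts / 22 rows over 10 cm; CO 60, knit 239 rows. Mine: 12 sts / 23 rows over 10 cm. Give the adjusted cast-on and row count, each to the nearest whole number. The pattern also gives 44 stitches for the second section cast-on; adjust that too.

Stitches: 60 × 12/15 = 48.00 → 48.
Rows: 239 × 23/22 = 249.86 → 250.
second section cast-on: 44 × 12/15 = 35.20 → 35.

Cast on 48 stitches; work 250 rows; second section cast-on 35 stitches.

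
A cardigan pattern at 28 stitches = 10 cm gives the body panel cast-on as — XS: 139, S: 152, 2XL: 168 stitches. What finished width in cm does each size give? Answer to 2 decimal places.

28/10 = 2.8 sts per cm.
XS: 139 / 2.8 = 49.643 → 49.64 cm.
S: 152 / 2.8 = 54.286 → 54.29 cm.
2XL: 168 / 2.8 = 60.000 → 60.00 cm.

XS 49.64 cm; S 54.29 cm; 2XL 60.00 cm.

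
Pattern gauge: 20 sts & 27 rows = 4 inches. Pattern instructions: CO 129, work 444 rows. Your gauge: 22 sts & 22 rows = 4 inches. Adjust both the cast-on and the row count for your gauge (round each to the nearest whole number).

Cast on 142 stitches; work 362 rows.

Stitches: 129 × 22/20 = 141.90 → 142.
Rows: 444 × 22/27 = 361.78 → 362.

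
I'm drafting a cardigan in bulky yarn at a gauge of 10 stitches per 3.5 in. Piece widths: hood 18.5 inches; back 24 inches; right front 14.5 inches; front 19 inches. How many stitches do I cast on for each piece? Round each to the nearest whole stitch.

hood 53; back 69; right front 41; front 54.

Rate = 10/3.5 = 2.857 sts per in.
hood: 18.5 × 2.857 = 52.86 → 53.
back: 24 × 2.857 = 68.57 → 69.
right front: 14.5 × 2.857 = 41.43 → 41.
front: 19 × 2.857 = 54.29 → 54.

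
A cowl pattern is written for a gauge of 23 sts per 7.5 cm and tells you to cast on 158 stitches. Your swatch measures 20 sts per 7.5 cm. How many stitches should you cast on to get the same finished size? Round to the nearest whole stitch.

Scale factor = 20 / 23 = 0.870.
158 × 20 / 23 = 137.39 sts.
→ 137 sts.

CO 137 sts.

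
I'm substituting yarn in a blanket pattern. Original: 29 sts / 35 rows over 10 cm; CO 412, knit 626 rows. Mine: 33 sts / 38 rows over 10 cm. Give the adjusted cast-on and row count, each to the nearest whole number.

Stitches: 412 × 33/29 = 468.83 → 469.
Rows: 626 × 38/35 = 679.66 → 680.

Cast on 469 stitches; work 680 rows.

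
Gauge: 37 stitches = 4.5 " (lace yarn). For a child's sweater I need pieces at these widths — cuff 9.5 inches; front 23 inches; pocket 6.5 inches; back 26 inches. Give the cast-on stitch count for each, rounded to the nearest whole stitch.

cuff 78; front 189; pocket 53; back 214.

Rate = 37/4.5 = 8.222 sts per in.
cuff: 9.5 × 8.222 = 78.11 → 78.
front: 23 × 8.222 = 189.11 → 189.
pocket: 6.5 × 8.222 = 53.44 → 53.
back: 26 × 8.222 = 213.78 → 214.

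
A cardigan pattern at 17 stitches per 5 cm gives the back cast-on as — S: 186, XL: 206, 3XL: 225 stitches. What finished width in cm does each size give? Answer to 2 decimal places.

17/5 = 3.4 sts per cm.
S: 186 / 3.4 = 54.706 → 54.71 cm.
XL: 206 / 3.4 = 60.588 → 60.59 cm.
3XL: 225 / 3.4 = 66.176 → 66.18 cm.

S 54.71 cm; XL 60.59 cm; 3XL 66.18 cm.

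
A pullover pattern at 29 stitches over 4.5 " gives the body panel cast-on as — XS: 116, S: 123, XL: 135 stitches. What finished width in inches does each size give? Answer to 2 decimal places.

XS 18.00 inches; S 19.09 inches; XL 20.95 inches.

29/4.5 = 6.444 sts per in.
XS: 116 / 6.444 = 18.000 → 18.00 in.
S: 123 / 6.444 = 19.086 → 19.09 in.
XL: 135 / 6.444 = 20.948 → 20.95 in.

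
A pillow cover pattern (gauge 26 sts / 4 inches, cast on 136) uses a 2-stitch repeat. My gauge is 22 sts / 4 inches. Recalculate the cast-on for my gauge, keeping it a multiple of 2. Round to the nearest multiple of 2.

136 × 22 / 26 = 115.08.
Nearest multiple of 2: 116.

116 stitches.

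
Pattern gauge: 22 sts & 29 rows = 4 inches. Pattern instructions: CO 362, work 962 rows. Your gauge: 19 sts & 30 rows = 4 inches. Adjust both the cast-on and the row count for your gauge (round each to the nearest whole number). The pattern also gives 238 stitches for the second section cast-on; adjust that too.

Cast on 313 stitches; work 995 rows; second section cast-on 206 stitches.

Stitches: 362 × 19/22 = 312.64 → 313.
Rows: 962 × 30/29 = 995.17 → 995.
second section cast-on: 238 × 19/22 = 205.55 → 206.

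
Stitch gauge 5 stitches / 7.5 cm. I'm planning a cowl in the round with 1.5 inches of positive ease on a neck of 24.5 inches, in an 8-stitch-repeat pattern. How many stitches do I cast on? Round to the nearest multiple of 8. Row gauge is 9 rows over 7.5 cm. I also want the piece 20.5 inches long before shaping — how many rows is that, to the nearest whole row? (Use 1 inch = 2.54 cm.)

Finished = 24.5 + 1.5 = 26 inches.
26 inches × 2.54 = 66.04 cm.
5/7.5 = 0.667 sts per cm; 66.04 × 0.667 = 44.03 sts.
Nearest multiple of 8 → 48.
20.5 inches = 52.07 cm; × 1.2 = 62.48 → 62 rows.

Cast on 48 stitches; work 62 rows.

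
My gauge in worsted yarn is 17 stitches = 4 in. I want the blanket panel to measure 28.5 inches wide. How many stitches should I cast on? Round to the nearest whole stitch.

Cast on 121 stitches.

17 stitches / 4 in = 4.25 stitches per inch.
28.5 × 4.25 = 121.12 stitches.
Round to nearest → 121.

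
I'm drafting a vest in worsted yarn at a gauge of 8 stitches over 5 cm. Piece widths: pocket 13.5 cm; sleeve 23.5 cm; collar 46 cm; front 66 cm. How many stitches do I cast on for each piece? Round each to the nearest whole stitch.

pocket 22; sleeve 38; collar 74; front 106.

Rate = 8/5 = 1.6 sts per cm.
pocket: 13.5 × 1.6 = 21.60 → 22.
sleeve: 23.5 × 1.6 = 37.60 → 38.
collar: 46 × 1.6 = 73.60 → 74.
front: 66 × 1.6 = 105.60 → 106.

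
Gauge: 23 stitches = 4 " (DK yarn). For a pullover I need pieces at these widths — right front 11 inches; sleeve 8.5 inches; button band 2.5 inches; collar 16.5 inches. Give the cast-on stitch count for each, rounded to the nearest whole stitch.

Rate = 23/4 = 5.75 sts per in.
right front: 11 × 5.75 = 63.25 → 63.
sleeve: 8.5 × 5.75 = 48.88 → 49.
button band: 2.5 × 5.75 = 14.38 → 14.
collar: 16.5 × 5.75 = 94.88 → 95.

right front 63; sleeve 49; button band 14; collar 95.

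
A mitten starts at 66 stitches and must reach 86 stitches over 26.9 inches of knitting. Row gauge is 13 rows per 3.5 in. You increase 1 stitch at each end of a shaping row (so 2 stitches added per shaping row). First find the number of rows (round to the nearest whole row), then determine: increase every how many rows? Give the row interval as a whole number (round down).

Increase every 10th row.

Rows = 26.9 × 3.714 = 99.9 → 100 rows.
Stitches to add: 20 → 10 shaping rows (at 2 st each).
100 / 10 = 10.00 → every 10 rows.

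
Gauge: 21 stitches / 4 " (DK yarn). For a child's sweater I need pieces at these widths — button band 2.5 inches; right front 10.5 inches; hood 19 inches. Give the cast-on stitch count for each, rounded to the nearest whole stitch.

Rate = 21/4 = 5.25 sts per in.
button band: 2.5 × 5.25 = 13.12 → 13.
right front: 10.5 × 5.25 = 55.12 → 55.
hood: 19 × 5.25 = 99.75 → 100.

button band 13; right front 55; hood 100.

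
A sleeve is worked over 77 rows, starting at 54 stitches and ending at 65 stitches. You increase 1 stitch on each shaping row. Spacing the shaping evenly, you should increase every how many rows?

Increase every 7th row.

Stitches to add: |65 − 54| = 11.
Shaping rows needed: 11 / 1 = 11.
77 rows / 11 = every 7 rows.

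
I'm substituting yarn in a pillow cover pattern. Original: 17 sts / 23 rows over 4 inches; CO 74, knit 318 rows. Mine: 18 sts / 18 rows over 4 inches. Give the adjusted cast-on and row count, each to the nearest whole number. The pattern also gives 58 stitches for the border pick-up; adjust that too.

Stitches: 74 × 18/17 = 78.35 → 78.
Rows: 318 × 18/23 = 248.87 → 249.
border pick-up: 58 × 18/17 = 61.41 → 61.

Cast on 78 stitches; work 249 rows; border pick-up 61 stitches.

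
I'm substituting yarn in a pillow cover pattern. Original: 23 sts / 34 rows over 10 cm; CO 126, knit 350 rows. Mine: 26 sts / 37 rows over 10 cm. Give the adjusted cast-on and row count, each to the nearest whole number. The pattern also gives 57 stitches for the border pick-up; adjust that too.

Cast on 142 stitches; work 381 rows; border pick-up 64 stitches.

Stitches: 126 × 26/23 = 142.43 → 142.
Rows: 350 × 37/34 = 380.88 → 381.
border pick-up: 57 × 26/23 = 64.43 → 64.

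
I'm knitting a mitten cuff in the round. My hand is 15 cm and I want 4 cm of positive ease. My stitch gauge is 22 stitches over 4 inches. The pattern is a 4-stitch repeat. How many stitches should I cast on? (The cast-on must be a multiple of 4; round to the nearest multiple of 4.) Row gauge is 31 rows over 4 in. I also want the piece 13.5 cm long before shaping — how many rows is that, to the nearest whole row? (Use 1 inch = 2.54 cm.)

Finished = 15 + 4 = 19 cm.
19 cm × 1/2.54 = 7.48 inches.
22/4 = 5.5 sts per in; 7.48 × 5.5 = 41.14 sts.
Nearest multiple of 4 → 40.
13.5 cm = 5.31 inches; × 7.75 = 41.19 → 41 rows.

Cast on 40 stitches; work 41 rows.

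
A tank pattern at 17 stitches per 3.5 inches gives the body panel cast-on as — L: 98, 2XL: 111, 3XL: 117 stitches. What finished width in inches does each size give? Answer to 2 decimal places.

L 20.18 inches; 2XL 22.85 inches; 3XL 24.09 inches.

17/3.5 = 4.857 sts per in.
L: 98 / 4.857 = 20.176 → 20.18 in.
2XL: 111 / 4.857 = 22.853 → 22.85 in.
3XL: 117 / 4.857 = 24.088 → 24.09 in.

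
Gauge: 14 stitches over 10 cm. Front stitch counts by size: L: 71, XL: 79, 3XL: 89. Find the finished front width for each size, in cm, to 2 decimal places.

L 50.71 cm; XL 56.43 cm; 3XL 63.57 cm.

14/10 = 1.4 sts per cm.
L: 71 / 1.4 = 50.714 → 50.71 cm.
XL: 79 / 1.4 = 56.429 → 56.43 cm.
3XL: 89 / 1.4 = 63.571 → 63.57 cm.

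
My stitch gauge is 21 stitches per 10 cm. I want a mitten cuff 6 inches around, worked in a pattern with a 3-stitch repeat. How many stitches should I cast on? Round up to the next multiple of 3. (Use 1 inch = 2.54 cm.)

6 in = 6 × 2.54 = 15.24 cm.
21 / 10 = 2.1 sts/cm.
15.24 × 2.1 = 32.00 sts.
→ 33.

33 stitches.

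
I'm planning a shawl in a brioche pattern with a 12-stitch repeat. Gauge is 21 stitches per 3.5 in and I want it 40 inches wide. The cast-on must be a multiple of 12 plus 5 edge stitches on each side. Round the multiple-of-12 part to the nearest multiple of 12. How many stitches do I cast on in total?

21 / 3.5 = 6 sts per inch.
40 × 6 = 240.00 sts.
Less 10 edge sts → 230.00 for the repeat.
Nearest multiple of 12: 228.
Add back 10 edge sts → 238.

Cast on 238 stitches.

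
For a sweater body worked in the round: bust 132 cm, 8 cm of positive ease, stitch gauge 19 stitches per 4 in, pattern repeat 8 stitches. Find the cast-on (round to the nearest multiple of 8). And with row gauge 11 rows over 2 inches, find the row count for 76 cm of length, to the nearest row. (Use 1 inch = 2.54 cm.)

Cast on 264 stitches; work 165 rows.

Finished = 132 + 8 = 140 cm.
140 cm × 1/2.54 = 55.12 inches.
19/4 = 4.75 sts per in; 55.12 × 4.75 = 261.81 sts.
Nearest multiple of 8 → 264.
76 cm = 29.92 inches; × 5.5 = 164.57 → 165 rows.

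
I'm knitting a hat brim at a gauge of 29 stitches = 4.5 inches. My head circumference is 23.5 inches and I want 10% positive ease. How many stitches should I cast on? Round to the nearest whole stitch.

CO 167 sts.

Finished = 23.5 × 1.10 = 25.85 in.
29 / 4.5 = 6.444 sts per inch.
25.85 × 6.444 = 166.59 sts.
→ 167 sts.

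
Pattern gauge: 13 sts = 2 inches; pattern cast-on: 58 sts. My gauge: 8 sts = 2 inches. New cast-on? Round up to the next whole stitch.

Scale factor = 8 / 13 = 0.615.
58 × 8 / 13 = 35.69 sts.
→ 36 sts.

36 stitches.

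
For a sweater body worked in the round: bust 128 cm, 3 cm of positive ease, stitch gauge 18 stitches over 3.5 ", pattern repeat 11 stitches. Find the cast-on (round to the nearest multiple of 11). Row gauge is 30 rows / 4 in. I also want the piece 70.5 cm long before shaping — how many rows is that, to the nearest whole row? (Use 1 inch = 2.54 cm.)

Finished = 128 + 3 = 131 cm.
131 cm × 1/2.54 = 51.57 inches.
18/3.5 = 5.143 sts per in; 51.57 × 5.143 = 265.24 sts.
Nearest multiple of 11 → 264.
70.5 cm = 27.76 inches; × 7.5 = 208.17 → 208 rows.

Cast on 264 stitches; work 208 rows.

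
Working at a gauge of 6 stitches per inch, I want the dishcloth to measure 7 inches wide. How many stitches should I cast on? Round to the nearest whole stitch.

6 stitches / 1 in = 6 stitches per inch.
7 × 6 = 42.00 stitches.

42 stitches.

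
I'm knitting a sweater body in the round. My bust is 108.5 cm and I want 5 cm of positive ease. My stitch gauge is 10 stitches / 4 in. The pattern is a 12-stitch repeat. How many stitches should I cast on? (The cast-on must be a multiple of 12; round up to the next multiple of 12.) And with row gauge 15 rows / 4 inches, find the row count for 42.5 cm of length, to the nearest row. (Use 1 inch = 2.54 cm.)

Finished = 108.5 + 5 = 113.5 cm.
113.5 cm × 1/2.54 = 44.69 inches.
10/4 = 2.5 sts per in; 44.69 × 2.5 = 111.71 sts.
Next multiple of 12 → 120.
42.5 cm = 16.73 inches; × 3.75 = 62.75 → 63 rows.

Cast on 120 stitches; work 63 rows.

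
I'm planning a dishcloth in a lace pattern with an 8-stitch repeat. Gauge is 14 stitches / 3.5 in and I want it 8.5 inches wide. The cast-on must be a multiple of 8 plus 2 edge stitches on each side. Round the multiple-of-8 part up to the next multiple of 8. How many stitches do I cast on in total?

14 / 3.5 = 4 sts per inch.
8.5 × 4 = 34.00 sts.
Less 4 edge sts → 30.00 for the repeat.
Next multiple of 8: 32.
Add back 4 edge sts → 36.

Cast on 36 stitches.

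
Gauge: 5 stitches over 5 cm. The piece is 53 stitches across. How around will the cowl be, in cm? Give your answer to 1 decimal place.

53.0 cm.

5 stitches / 5 cm = 1 stitches per cm.
53 / 1 = 53.00 cm.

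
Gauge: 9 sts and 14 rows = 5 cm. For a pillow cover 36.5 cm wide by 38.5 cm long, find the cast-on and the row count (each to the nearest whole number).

Cast on 66 stitches and work 108 rows.

Stitch gauge = 9/5 = 1.8 sts/cm; 36.5 × 1.8 = 65.70 → 66 sts.
Row gauge = 14/5 = 2.8 rows/cm; 38.5 × 2.8 = 107.80 → 108 rows.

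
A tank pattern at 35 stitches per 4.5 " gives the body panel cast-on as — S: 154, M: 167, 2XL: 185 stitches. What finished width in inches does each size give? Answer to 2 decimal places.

35/4.5 = 7.778 sts per in.
S: 154 / 7.778 = 19.800 → 19.80 in.
M: 167 / 7.778 = 21.471 → 21.47 in.
2XL: 185 / 7.778 = 23.786 → 23.79 in.

S 19.80 inches; M 21.47 inches; 2XL 23.79 inches.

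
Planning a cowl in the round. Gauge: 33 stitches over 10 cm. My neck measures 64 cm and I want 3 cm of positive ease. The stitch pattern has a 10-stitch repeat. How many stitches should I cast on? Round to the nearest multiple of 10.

Finished = 64 + 3 = 67 cm.
33 / 10 = 3.3 sts/cm.
67 × 3.3 = 221.10 sts.
Nearest multiple of 10: 220.

Cast on 220 stitches.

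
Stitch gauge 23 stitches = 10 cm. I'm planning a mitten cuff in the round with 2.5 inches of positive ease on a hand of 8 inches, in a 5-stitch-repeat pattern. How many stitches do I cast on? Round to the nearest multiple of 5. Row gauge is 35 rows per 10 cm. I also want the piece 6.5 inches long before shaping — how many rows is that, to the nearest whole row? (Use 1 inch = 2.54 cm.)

Cast on 60 stitches; work 58 rows.

Finished = 8 + 2.5 = 10.5 inches.
10.5 inches × 2.54 = 26.67 cm.
23/10 = 2.3 sts per cm; 26.67 × 2.3 = 61.34 sts.
Nearest multiple of 5 → 60.
6.5 inches = 16.51 cm; × 3.5 = 57.78 → 58 rows.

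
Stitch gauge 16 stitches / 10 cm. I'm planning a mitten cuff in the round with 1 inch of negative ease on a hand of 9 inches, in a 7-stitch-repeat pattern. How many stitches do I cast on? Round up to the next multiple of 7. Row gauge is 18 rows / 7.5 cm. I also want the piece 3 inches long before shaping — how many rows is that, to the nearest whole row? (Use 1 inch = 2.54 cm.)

Cast on 35 stitches; work 18 rows.

Finished = 9 − 1 = 8 inches.
8 inches × 2.54 = 20.32 cm.
16/10 = 1.6 sts per cm; 20.32 × 1.6 = 32.51 sts.
Next multiple of 7 → 35.
3 inches = 7.62 cm; × 2.4 = 18.29 → 18 rows.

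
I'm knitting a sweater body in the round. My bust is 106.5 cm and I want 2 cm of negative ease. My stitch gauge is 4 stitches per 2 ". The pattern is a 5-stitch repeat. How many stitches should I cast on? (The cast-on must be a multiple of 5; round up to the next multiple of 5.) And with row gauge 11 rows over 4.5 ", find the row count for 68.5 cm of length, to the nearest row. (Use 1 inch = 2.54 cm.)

Finished = 106.5 − 2 = 104.5 cm.
104.5 cm × 1/2.54 = 41.14 inches.
4/2 = 2 sts per in; 41.14 × 2 = 82.28 sts.
Next multiple of 5 → 85.
68.5 cm = 26.97 inches; × 2.444 = 65.92 → 66 rows.

Cast on 85 stitches; work 66 rows.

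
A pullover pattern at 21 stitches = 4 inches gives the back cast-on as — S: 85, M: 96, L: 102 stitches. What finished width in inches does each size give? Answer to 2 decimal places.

S 16.19 inches; M 18.29 inches; L 19.43 inches.

21/4 = 5.25 sts per in.
S: 85 / 5.25 = 16.190 → 16.19 in.
M: 96 / 5.25 = 18.286 → 18.29 in.
L: 102 / 5.25 = 19.429 → 19.43 in.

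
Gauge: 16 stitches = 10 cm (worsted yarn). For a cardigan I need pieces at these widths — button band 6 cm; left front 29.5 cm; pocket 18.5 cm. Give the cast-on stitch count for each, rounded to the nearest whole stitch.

Rate = 16/10 = 1.6 sts per cm.
button band: 6 × 1.6 = 9.60 → 10.
left front: 29.5 × 1.6 = 47.20 → 47.
pocket: 18.5 × 1.6 = 29.60 → 30.

button band 10; left front 47; pocket 30.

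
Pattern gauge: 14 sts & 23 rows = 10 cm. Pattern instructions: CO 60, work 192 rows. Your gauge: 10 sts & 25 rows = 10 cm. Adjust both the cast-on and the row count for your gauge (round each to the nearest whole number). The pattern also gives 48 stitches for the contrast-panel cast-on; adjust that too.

Cast on 43 stitches; work 209 rows; contrast-panel cast-on 34 stitches.

Stitches: 60 × 10/14 = 42.86 → 43.
Rows: 192 × 25/23 = 208.70 → 209.
contrast-panel cast-on: 48 × 10/14 = 34.29 → 34.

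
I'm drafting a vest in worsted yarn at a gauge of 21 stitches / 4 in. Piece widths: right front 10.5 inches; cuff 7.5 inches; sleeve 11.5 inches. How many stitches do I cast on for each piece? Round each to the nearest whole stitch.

right front 55; cuff 39; sleeve 60.

Rate = 21/4 = 5.25 sts per in.
right front: 10.5 × 5.25 = 55.12 → 55.
cuff: 7.5 × 5.25 = 39.38 → 39.
sleeve: 11.5 × 5.25 = 60.38 → 60.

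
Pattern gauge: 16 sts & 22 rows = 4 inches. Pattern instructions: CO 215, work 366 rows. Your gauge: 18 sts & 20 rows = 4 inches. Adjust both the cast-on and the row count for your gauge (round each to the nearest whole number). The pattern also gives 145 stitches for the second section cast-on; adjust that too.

Cast on 242 stitches; work 333 rows; second section cast-on 163 stitches.

Stitches: 215 × 18/16 = 241.88 → 242.
Rows: 366 × 20/22 = 332.73 → 333.
second section cast-on: 145 × 18/16 = 163.12 → 163.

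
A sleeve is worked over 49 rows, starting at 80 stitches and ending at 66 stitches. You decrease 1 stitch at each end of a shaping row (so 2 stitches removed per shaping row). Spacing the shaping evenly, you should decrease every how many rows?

Decrease every 7th row.

Stitches to remove: |66 − 80| = 14.
Shaping rows needed: 14 / 2 = 7.
49 rows / 7 = every 7 rows.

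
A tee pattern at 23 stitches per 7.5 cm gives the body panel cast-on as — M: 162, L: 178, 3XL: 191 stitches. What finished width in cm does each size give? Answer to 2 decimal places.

M 52.83 cm; L 58.04 cm; 3XL 62.28 cm.

23/7.5 = 3.067 sts per cm.
M: 162 / 3.067 = 52.826 → 52.83 cm.
L: 178 / 3.067 = 58.043 → 58.04 cm.
3XL: 191 / 3.067 = 62.283 → 62.28 cm.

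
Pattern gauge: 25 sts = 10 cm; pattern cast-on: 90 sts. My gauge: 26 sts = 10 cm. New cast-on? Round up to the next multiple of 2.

94 stitches.

Scale factor = 26 / 25 = 1.040.
90 × 26 / 25 = 93.60 sts.
→ 94 sts.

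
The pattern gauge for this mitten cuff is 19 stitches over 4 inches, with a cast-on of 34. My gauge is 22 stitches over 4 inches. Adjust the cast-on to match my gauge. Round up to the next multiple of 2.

Scale factor = 22 / 19 = 1.158.
34 × 22 / 19 = 39.37 sts.
→ 40 sts.

40 stitches.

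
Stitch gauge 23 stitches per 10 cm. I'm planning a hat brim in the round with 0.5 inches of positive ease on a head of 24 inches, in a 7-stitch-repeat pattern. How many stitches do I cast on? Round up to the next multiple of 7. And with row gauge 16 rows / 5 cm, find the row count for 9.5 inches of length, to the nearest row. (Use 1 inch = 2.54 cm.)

Finished = 24 + 0.5 = 24.5 inches.
24.5 inches × 2.54 = 62.23 cm.
23/10 = 2.3 sts per cm; 62.23 × 2.3 = 143.13 sts.
Next multiple of 7 → 147.
9.5 inches = 24.13 cm; × 3.2 = 77.22 → 77 rows.

Cast on 147 stitches; work 77 rows.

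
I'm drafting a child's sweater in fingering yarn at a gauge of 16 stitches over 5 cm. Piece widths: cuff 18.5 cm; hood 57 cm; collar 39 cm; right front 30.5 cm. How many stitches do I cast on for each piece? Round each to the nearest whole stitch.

Rate = 16/5 = 3.2 sts per cm.
cuff: 18.5 × 3.2 = 59.20 → 59.
hood: 57 × 3.2 = 182.40 → 182.
collar: 39 × 3.2 = 124.80 → 125.
right front: 30.5 × 3.2 = 97.60 → 98.

cuff 59; hood 182; collar 125; right front 98.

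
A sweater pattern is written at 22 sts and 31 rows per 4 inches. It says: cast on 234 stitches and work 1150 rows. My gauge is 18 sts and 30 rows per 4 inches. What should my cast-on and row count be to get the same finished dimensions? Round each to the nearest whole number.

Cast on 191 stitches; work 1113 rows.

Stitches: 234 × 18/22 = 191.45 → 191.
Rows: 1150 × 30/31 = 1112.90 → 1113.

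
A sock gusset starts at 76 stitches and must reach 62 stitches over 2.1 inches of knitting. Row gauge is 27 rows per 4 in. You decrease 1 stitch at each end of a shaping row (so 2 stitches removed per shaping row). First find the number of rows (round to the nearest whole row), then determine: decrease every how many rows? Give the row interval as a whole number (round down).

Rows = 2.1 × 6.75 = 14.2 → 14 rows.
Stitches to remove: 14 → 7 shaping rows (at 2 st each).
14 / 7 = 2.00 → every 2 rows.

Decrease every 2nd row.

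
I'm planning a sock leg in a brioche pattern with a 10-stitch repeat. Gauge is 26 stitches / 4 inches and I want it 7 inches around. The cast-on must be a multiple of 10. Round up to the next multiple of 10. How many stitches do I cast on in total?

CO 50 sts.

26 / 4 = 6.5 sts per inch.
7 × 6.5 = 45.50 sts.
Next multiple of 10: 50.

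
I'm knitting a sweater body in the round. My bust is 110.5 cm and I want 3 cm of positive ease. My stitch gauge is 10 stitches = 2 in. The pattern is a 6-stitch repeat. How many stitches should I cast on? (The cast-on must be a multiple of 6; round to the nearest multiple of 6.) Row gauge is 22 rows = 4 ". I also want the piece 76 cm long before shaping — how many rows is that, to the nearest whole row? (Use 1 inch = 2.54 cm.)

Cast on 222 stitches; work 165 rows.

Finished = 110.5 + 3 = 113.5 cm.
113.5 cm × 1/2.54 = 44.69 inches.
10/2 = 5 sts per in; 44.69 × 5 = 223.43 sts.
Nearest multiple of 6 → 222.
76 cm = 29.92 inches; × 5.5 = 164.57 → 165 rows.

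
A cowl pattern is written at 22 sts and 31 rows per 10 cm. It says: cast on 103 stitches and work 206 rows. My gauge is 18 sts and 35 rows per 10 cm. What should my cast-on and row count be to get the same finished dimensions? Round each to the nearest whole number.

Cast on 84 stitches; work 233 rows.

Stitches: 103 × 18/22 = 84.27 → 84.
Rows: 206 × 35/31 = 232.58 → 233.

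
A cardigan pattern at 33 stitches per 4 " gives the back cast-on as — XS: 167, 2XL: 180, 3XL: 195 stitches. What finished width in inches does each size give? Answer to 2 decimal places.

XS 20.24 inches; 2XL 21.82 inches; 3XL 23.64 inches.

33/4 = 8.25 sts per in.
XS: 167 / 8.25 = 20.242 → 20.24 in.
2XL: 180 / 8.25 = 21.818 → 21.82 in.
3XL: 195 / 8.25 = 23.636 → 23.64 in.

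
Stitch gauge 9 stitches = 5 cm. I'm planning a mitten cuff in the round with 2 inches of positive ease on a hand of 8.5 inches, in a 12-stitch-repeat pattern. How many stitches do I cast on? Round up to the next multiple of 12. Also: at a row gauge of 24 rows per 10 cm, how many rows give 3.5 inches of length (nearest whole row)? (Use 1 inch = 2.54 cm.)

Cast on 60 stitches; work 21 rows.

Finished = 8.5 + 2 = 10.5 inches.
10.5 inches × 2.54 = 26.67 cm.
9/5 = 1.8 sts per cm; 26.67 × 1.8 = 48.01 sts.
Next multiple of 12 → 60.
3.5 inches = 8.89 cm; × 2.4 = 21.34 → 21 rows.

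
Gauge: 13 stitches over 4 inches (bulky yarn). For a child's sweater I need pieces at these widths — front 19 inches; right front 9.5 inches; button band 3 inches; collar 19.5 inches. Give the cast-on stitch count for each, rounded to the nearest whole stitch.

front 62; right front 31; button band 10; collar 63.

Rate = 13/4 = 3.25 sts per in.
front: 19 × 3.25 = 61.75 → 62.
right front: 9.5 × 3.25 = 30.88 → 31.
button band: 3 × 3.25 = 9.75 → 10.
collar: 19.5 × 3.25 = 63.38 → 63.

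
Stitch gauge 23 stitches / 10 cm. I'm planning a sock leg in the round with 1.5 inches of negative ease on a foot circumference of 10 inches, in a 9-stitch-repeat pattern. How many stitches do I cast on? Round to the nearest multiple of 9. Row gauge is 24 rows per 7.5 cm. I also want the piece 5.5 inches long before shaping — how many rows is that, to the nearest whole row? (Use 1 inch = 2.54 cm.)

Finished = 10 − 1.5 = 8.5 inches.
8.5 inches × 2.54 = 21.59 cm.
23/10 = 2.3 sts per cm; 21.59 × 2.3 = 49.66 sts.
Nearest multiple of 9 → 54.
5.5 inches = 13.97 cm; × 3.2 = 44.70 → 45 rows.

Cast on 54 stitches; work 45 rows.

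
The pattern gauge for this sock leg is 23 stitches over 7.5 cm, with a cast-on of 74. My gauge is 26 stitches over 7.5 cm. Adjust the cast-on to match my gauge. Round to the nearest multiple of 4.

Scale factor = 26 / 23 = 1.130.
74 × 26 / 23 = 83.65 sts.
→ 84 sts.

84 stitches.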